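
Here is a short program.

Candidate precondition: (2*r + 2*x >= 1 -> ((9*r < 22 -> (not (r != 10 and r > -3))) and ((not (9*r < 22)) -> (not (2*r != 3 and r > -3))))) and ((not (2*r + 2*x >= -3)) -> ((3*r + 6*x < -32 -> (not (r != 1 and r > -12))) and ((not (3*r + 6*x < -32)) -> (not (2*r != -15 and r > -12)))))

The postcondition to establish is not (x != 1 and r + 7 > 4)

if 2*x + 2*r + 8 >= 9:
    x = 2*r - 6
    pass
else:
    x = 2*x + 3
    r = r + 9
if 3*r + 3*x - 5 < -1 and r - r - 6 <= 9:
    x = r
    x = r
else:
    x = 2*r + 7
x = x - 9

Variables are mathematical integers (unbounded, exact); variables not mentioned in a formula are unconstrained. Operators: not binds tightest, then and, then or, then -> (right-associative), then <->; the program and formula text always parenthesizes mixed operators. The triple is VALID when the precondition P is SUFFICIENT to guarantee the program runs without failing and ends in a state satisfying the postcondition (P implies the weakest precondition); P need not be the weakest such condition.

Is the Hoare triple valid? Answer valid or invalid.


Working backward. After the program, the postcondition not (x != 1 and r + 7 > 4) must hold; in canonical form it is not (x != 1 and r > -3).
Before x := x - 9: not (x != 10 and r > -3)
Then branch requires not (r != 10 and r > -3); else branch requires not (2*r != 3 and r > -3).
Before the if: (3*r + 3*x < 4 -> (not (r != 10 and r > -3))) and ((not (3*r + 3*x < 4)) -> (not (2*r != 3 and r > -3)))
Then branch requires (9*r < 22 -> (not (r != 10 and r > -3))) and ((not (9*r < 22)) -> (not (2*r != 3 and r > -3))); else branch requires (3*r + 6*x < -32 -> (not (r != 1 and r > -12))) and ((not (3*r + 6*x < -32)) -> (not (2*r != -15 and r > -12))).
Before the if: (2*r + 2*x >= 1 -> ((9*r < 22 -> (not (r != 10 and r > -3))) and ((not (9*r < 22)) -> (not (2*r != 3 and r > -3))))) and ((not (2*r + 2*x >= 1)) -> ((3*r + 6*x < -32 -> (not (r != 1 and r > -12))) and ((not (3*r + 6*x < -32)) -> (not (2*r != -15 and r > -12)))))
The weakest precondition is (2*r + 2*x >= 1 -> ((9*r < 22 -> (not (r != 10 and r > -3))) and ((not (9*r < 22)) -> (not (2*r != 3 and r > -3))))) and ((not (2*r + 2*x >= 1)) -> ((3*r + 6*x < -32 -> (not (r != 1 and r > -12))) and ((not (3*r + 6*x < -32)) -> (not (2*r != -15 and r > -12))))).
Check whether (2*r + 2*x >= 1 -> ((9*r < 22 -> (not (r != 10 and r > -3))) and ((not (9*r < 22)) -> (not (2*r != 3 and r > -3))))) and ((not (2*r + 2*x >= -3)) -> ((3*r + 6*x < -32 -> (not (r != 1 and r > -12))) and ((not (3*r + 6*x < -32)) -> (not (2*r != -15 and r > -12))))) implies it.
Countermodel: at the initial state r = 0, x = 0, the precondition holds but the weakest precondition fails.
Answer: invalid


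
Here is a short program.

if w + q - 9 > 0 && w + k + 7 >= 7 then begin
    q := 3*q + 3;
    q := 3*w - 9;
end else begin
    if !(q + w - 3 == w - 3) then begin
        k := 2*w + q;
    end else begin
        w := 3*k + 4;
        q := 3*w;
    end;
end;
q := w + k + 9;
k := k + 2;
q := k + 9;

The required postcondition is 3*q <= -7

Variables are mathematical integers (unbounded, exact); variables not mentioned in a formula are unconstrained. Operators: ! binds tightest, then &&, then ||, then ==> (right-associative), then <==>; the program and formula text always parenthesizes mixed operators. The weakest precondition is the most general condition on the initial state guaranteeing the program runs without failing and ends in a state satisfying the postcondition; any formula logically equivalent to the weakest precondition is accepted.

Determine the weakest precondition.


Working backward. After the program, 3*q <= -7 must hold.
Before q := k + 9: 3*k <= -34
Before k := k + 2: 3*k <= -40
Before q := w + k + 9: 3*k <= -40
Then branch requires 3*k <= -40; else branch requires ((!(q == 0)) ==> 3*q + 6*w <= -40) && (q == 0 ==> 3*k <= -40).
Before the if: ((q + w > 9 && k + w >= 0) ==> 3*k <= -40) && ((!(q + w > 9 && k + w >= 0)) ==> (((!(q == 0)) ==> 3*q + 6*w <= -40) && (q == 0 ==> 3*k <= -40)))
Answer: WP = ((q + w > 9 && k + w >= 0) ==> 3*k <= -40) && ((!(q + w > 9 && k + w >= 0)) ==> (((!(q == 0)) ==> 3*q + 6*w <= -40) && (q == 0 ==> 3*k <= -40)))


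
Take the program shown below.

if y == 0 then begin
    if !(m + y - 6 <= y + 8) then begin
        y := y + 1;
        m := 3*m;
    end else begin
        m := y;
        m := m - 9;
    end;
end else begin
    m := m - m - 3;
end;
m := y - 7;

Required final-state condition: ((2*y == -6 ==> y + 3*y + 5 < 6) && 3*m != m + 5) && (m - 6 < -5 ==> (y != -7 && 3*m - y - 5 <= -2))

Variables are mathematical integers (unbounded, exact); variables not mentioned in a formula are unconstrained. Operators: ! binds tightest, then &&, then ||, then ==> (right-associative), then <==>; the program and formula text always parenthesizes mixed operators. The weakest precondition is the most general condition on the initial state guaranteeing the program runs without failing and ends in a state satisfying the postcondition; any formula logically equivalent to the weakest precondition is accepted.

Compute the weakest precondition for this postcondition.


Working backward. After the program, the postcondition ((2*y == -6 ==> y + 3*y + 5 < 6) && 3*m != m + 5) && (m - 6 < -5 ==> (y != -7 && 3*m - y - 5 <= -2)) must hold; in canonical form it is (2*y == -6 ==> 4*y < 1) && 2*m != 5 && (m < 1 ==> (y != -7 && 3*m <= y + 3)).
Before m := y - 7: (2*y == -6 ==> 4*y < 1) && 2*y != 19 && (y < 8 ==> (y != -7 && 2*y <= 24))
Then branch requires ((!(m <= 14)) ==> ((2*y == -8 ==> 4*y < -3) && 2*y != 17 && (y < 7 ==> (y != -8 && 2*y <= 22)))) && (m <= 14 ==> ((2*y == -6 ==> 4*y < 1) && 2*y != 19 && (y < 8 ==> (y != -7 && 2*y <= 24)))); else branch requires (2*y == -6 ==> 4*y < 1) && 2*y != 19 && (y < 8 ==> (y != -7 && 2*y <= 24)).
Before the if: (y == 0 ==> (((!(m <= 14)) ==> ((2*y == -8 ==> 4*y < -3) && 2*y != 17 && (y < 7 ==> (y != -8 && 2*y <= 22)))) && (m <= 14 ==> ((2*y == -6 ==> 4*y < 1) && 2*y != 19 && (y < 8 ==> (y != -7 && 2*y <= 24)))))) && ((!(y == 0)) ==> ((2*y == -6 ==> 4*y < 1) && 2*y != 19 && (y < 8 ==> (y != -7 && 2*y <= 24))))
Answer: WP = (y == 0 ==> (((!(m <= 14)) ==> ((2*y == -8 ==> 4*y < -3) && 2*y != 17 && (y < 7 ==> (y != -8 && 2*y <= 22)))) && (m <= 14 ==> ((2*y == -6 ==> 4*y < 1) && 2*y != 19 && (y < 8 ==> (y != -7 && 2*y <= 24)))))) && ((!(y == 0)) ==> ((2*y == -6 ==> 4*y < 1) && 2*y != 19 && (y < 8 ==> (y != -7 && 2*y <= 24))))


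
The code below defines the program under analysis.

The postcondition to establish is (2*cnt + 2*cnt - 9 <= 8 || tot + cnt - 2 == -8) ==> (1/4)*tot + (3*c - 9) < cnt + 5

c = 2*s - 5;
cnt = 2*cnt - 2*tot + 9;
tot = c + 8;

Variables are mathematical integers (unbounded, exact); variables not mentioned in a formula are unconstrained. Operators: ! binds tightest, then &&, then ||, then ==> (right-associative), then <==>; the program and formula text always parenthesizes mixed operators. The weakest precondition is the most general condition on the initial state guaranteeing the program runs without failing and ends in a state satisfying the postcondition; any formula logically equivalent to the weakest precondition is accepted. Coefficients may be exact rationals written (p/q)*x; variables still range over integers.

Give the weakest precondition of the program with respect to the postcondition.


Working backward. After the program, the postcondition (2*cnt + 2*cnt - 9 <= 8 || tot + cnt - 2 == -8) ==> (1/4)*tot + (3*c - 9) < cnt + 5 must hold; in canonical form it is (4*cnt <= 17 || cnt + tot == -6) ==> 3*c + (1/4)*tot < cnt + 14.
Before tot := c + 8: (4*cnt <= 17 || c + cnt == -14) ==> (13/4)*c < cnt + 12
Before cnt := 2*cnt - 2*tot + 9: (8*cnt <= 8*tot - 19 || c + 2*cnt == 2*tot - 23) ==> (13/4)*c + 2*tot < 2*cnt + 21
Before c := 2*s - 5: (8*cnt <= 8*tot - 19 || 2*cnt + 2*s == 2*tot - 18) ==> (13/2)*s + 2*tot < 2*cnt + 149/4
Answer: WP = (8*cnt <= 8*tot - 19 || 2*cnt + 2*s == 2*tot - 18) ==> (13/2)*s + 2*tot < 2*cnt + 149/4


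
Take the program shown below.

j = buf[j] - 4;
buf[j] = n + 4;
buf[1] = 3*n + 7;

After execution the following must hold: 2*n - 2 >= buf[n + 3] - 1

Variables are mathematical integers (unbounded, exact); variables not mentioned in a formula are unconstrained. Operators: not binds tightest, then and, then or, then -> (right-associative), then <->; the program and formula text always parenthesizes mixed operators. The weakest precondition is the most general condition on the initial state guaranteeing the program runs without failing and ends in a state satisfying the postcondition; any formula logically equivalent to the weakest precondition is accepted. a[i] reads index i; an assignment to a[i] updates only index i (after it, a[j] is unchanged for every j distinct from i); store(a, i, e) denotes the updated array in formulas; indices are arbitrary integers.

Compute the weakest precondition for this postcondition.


Working backward. After the program, the postcondition 2*n - 2 >= buf[n + 3] - 1 must hold; in canonical form it is 2*n >= buf[n + 3] + 1.
Before buf[1] := 3*n + 7: 2*n >= store(buf, 1, 3*n + 7)[n + 3] + 1
Before buf[j] := n + 4: 2*n >= store(store(buf, j, n + 4), 1, 3*n + 7)[n + 3] + 1
Before j := buf[j] - 4: 2*n >= store(store(buf, buf[j] - 4, n + 4), 1, 3*n + 7)[n + 3] + 1
Answer: WP = 2*n >= store(store(buf, buf[j] - 4, n + 4), 1, 3*n + 7)[n + 3] + 1


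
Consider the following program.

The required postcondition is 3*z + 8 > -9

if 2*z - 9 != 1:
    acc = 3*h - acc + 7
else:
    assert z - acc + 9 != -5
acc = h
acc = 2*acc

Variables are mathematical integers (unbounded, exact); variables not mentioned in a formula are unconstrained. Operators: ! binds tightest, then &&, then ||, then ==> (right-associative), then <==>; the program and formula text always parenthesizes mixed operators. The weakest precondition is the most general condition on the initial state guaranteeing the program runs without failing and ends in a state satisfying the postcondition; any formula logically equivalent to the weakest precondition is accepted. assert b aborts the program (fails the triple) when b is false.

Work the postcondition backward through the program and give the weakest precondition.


Working backward. After the program, the postcondition 3*z + 8 > -9 must hold; in canonical form it is 3*z > -17.
Before acc := 2*acc: 3*z > -17
Before acc := h: 3*z > -17
Then branch requires 3*z > -17; else branch requires z != acc - 14 && 3*z > -17.
Before the if: (2*z != 10 ==> 3*z > -17) && ((!(2*z != 10)) ==> (z != acc - 14 && 3*z > -17))
Answer: WP = (2*z != 10 ==> 3*z > -17) && ((!(2*z != 10)) ==> (z != acc - 14 && 3*z > -17))


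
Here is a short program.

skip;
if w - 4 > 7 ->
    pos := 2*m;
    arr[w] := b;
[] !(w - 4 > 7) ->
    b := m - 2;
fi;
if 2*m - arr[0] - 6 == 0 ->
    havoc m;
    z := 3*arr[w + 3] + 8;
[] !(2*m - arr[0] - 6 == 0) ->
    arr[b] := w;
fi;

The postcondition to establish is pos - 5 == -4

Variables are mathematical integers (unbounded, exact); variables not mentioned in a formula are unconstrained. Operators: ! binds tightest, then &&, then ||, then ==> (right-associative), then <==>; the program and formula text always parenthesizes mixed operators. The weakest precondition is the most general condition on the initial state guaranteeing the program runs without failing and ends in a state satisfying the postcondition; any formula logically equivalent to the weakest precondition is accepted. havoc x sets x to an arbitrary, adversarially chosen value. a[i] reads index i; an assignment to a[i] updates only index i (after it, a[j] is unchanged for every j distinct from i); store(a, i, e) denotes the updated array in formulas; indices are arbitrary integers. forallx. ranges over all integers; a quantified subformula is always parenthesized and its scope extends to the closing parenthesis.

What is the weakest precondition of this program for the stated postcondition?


Working backward. After the program, the postcondition pos - 5 == -4 must hold; in canonical form it is pos == 1.
Then branch requires pos == 1; else branch requires pos == 1.
Before the if: (2*m == arr[0] + 6 ==> pos == 1) && ((!(2*m == arr[0] + 6)) ==> pos == 1)
Then branch requires (2*m == store(arr, w, b)[0] + 6 ==> 2*m == 1) && ((!(2*m == store(arr, w, b)[0] + 6)) ==> 2*m == 1); else branch requires (2*m == arr[0] + 6 ==> pos == 1) && ((!(2*m == arr[0] + 6)) ==> pos == 1).
Before the if: (w > 11 ==> ((2*m == store(arr, w, b)[0] + 6 ==> 2*m == 1) && ((!(2*m == store(arr, w, b)[0] + 6)) ==> 2*m == 1))) && ((!(w > 11)) ==> ((2*m == arr[0] + 6 ==> pos == 1) && ((!(2*m == arr[0] + 6)) ==> pos == 1)))
Before skip: (w > 11 ==> ((2*m == store(arr, w, b)[0] + 6 ==> 2*m == 1) && ((!(2*m == store(arr, w, b)[0] + 6)) ==> 2*m == 1))) && ((!(w > 11)) ==> ((2*m == arr[0] + 6 ==> pos == 1) && ((!(2*m == arr[0] + 6)) ==> pos == 1)))
Answer: WP = (w > 11 ==> ((2*m == store(arr, w, b)[0] + 6 ==> 2*m == 1) && ((!(2*m == store(arr, w, b)[0] + 6)) ==> 2*m == 1))) && ((!(w > 11)) ==> ((2*m == arr[0] + 6 ==> pos == 1) && ((!(2*m == arr[0] + 6)) ==> pos == 1)))


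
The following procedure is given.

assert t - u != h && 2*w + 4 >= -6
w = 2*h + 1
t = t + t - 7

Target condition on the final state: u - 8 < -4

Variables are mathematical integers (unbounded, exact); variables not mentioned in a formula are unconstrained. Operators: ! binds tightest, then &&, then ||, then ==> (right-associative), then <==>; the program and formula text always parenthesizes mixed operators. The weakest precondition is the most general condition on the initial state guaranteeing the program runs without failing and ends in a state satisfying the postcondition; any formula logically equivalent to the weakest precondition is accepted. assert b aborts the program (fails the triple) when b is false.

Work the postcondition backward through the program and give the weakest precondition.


Working backward. After the program, the postcondition u - 8 < -4 must hold; in canonical form it is u < 4.
Before t := t + t - 7: u < 4
Before w := 2*h + 1: u < 4
Before assert t - u != h && 2*w + 4 >= -6: t != h + u && 2*w >= -10 && u < 4
Answer: WP = t != h + u && 2*w >= -10 && u < 4


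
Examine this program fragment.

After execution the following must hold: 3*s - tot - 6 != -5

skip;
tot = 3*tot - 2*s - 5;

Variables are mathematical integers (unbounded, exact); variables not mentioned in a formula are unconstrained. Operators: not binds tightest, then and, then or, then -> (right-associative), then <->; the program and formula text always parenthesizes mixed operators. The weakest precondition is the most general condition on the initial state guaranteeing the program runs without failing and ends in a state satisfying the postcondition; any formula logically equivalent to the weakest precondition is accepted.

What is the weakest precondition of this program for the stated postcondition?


Working backward. After the program, the postcondition 3*s - tot - 6 != -5 must hold; in canonical form it is 3*s != tot + 1.
Before tot := 3*tot - 2*s - 5: 5*s != 3*tot - 4
Before skip: 5*s != 3*tot - 4
Answer: WP = 5*s != 3*tot - 4


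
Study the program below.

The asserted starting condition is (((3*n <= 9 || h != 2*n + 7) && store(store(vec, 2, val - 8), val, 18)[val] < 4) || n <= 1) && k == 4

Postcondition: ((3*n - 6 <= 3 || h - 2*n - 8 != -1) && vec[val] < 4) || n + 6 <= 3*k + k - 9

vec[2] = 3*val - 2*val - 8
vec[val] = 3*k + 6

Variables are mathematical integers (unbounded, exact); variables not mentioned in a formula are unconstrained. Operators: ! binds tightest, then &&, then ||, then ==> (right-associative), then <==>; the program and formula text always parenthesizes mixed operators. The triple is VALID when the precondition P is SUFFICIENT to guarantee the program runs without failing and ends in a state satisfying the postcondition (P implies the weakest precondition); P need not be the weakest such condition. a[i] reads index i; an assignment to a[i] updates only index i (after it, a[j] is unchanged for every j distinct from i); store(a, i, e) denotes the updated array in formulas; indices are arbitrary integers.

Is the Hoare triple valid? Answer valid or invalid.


Working backward. After the program, the postcondition ((3*n - 6 <= 3 || h - 2*n - 8 != -1) && vec[val] < 4) || n + 6 <= 3*k + k - 9 must hold; in canonical form it is ((3*n <= 9 || h != 2*n + 7) && vec[val] < 4) || n <= 4*k - 15.
Before vec[val] := 3*k + 6: ((3*n <= 9 || h != 2*n + 7) && store(vec, val, 3*k + 6)[val] < 4) || n <= 4*k - 15
Before vec[2] := 3*val - 2*val - 8: ((3*n <= 9 || h != 2*n + 7) && store(store(vec, 2, val - 8), val, 3*k + 6)[val] < 4) || n <= 4*k - 15
The weakest precondition is ((3*n <= 9 || h != 2*n + 7) && store(store(vec, 2, val - 8), val, 3*k + 6)[val] < 4) || n <= 4*k - 15.
Check whether (((3*n <= 9 || h != 2*n + 7) && store(store(vec, 2, val - 8), val, 18)[val] < 4) || n <= 1) && k == 4 implies it.
Every state satisfying the precondition satisfies the weakest precondition: the implication holds.
Answer: valid


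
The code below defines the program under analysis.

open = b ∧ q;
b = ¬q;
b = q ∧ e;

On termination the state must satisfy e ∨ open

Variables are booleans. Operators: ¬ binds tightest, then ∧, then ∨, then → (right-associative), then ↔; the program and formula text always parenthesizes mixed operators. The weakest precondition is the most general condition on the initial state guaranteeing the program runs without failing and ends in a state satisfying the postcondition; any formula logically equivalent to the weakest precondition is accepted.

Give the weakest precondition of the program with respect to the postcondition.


Working backward. After the program, e ∨ open must hold.
Before b := q ∧ e: e ∨ open
Before b := ¬q: e ∨ open
Before open := b ∧ q: e ∨ (b ∧ q)
Answer: WP = e ∨ (b ∧ q)


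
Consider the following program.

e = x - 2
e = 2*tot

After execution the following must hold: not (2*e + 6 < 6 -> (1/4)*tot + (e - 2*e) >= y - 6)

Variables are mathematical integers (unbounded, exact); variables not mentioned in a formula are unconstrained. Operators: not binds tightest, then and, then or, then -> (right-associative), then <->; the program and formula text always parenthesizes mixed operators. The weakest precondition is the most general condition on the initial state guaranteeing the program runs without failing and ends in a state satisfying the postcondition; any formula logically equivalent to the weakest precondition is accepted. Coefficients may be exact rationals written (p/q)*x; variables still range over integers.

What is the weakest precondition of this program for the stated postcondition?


Working backward. After the program, the postcondition not (2*e + 6 < 6 -> (1/4)*tot + (e - 2*e) >= y - 6) must hold; in canonical form it is not (2*e < 0 -> (1/4)*tot >= e + y - 6).
Before e := 2*tot: not (4*tot < 0 -> (7/4)*tot + y <= 6)
Before e := x - 2: not (4*tot < 0 -> (7/4)*tot + y <= 6)
Answer: WP = not (4*tot < 0 -> (7/4)*tot + y <= 6)


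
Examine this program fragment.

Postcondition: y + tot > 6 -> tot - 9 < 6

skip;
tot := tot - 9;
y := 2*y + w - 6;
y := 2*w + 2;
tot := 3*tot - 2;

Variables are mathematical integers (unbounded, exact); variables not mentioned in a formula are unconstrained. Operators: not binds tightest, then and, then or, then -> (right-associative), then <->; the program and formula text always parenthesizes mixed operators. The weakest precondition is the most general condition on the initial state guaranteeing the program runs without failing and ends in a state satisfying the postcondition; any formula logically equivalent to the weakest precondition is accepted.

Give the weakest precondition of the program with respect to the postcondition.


Working backward. After the program, the postcondition y + tot > 6 -> tot - 9 < 6 must hold; in canonical form it is tot + y > 6 -> tot < 15.
Before tot := 3*tot - 2: 3*tot + y > 8 -> 3*tot < 17
Before y := 2*w + 2: 3*tot + 2*w > 6 -> 3*tot < 17
Before y := 2*y + w - 6: 3*tot + 2*w > 6 -> 3*tot < 17
Before tot := tot - 9: 3*tot + 2*w > 33 -> 3*tot < 44
Before skip: 3*tot + 2*w > 33 -> 3*tot < 44
Answer: WP = 3*tot + 2*w > 33 -> 3*tot < 44


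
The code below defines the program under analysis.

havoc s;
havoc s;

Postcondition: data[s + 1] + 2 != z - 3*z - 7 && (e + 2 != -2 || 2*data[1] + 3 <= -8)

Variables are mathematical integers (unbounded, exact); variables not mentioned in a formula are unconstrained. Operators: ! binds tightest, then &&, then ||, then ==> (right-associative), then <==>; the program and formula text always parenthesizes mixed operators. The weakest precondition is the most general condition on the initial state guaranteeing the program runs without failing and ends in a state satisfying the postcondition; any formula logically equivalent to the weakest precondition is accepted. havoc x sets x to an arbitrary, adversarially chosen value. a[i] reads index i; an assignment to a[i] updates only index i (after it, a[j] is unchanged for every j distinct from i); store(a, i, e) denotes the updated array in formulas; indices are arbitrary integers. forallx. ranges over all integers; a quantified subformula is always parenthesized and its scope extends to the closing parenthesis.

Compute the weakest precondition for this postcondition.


Working backward. After the program, the postcondition data[s + 1] + 2 != z - 3*z - 7 && (e + 2 != -2 || 2*data[1] + 3 <= -8) must hold; in canonical form it is data[s + 1] + 2*z != -9 && (e != -4 || 2*data[1] <= -11).
Before havoc s: forall s_1. (data[s_1 + 1] + 2*z != -9 && (e != -4 || 2*data[1] <= -11))
Before havoc s: forall s_1. (data[s_1 + 1] + 2*z != -9 && (e != -4 || 2*data[1] <= -11))
Answer: WP = forall s_1. (data[s_1 + 1] + 2*z != -9 && (e != -4 || 2*data[1] <= -11))


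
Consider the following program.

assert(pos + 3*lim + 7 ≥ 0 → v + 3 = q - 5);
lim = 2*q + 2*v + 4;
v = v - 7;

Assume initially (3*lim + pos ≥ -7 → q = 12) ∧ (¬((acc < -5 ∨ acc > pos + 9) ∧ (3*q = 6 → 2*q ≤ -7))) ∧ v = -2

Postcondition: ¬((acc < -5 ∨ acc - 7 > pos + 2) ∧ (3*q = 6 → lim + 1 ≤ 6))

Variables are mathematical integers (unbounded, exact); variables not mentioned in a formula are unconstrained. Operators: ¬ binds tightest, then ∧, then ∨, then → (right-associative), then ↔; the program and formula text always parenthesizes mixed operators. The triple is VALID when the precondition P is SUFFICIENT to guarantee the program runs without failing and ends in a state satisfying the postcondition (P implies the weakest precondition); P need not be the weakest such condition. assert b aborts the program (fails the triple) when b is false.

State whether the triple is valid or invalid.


Working backward. After the program, the postcondition ¬((acc < -5 ∨ acc - 7 > pos + 2) ∧ (3*q = 6 → lim + 1 ≤ 6)) must hold; in canonical form it is ¬((acc < -5 ∨ acc > pos + 9) ∧ (3*q = 6 → lim ≤ 5)).
Before v := v - 7: ¬((acc < -5 ∨ acc > pos + 9) ∧ (3*q = 6 → lim ≤ 5))
Before lim := 2*q + 2*v + 4: ¬((acc < -5 ∨ acc > pos + 9) ∧ (3*q = 6 → 2*q + 2*v ≤ 1))
Before assert pos + 3*lim + 7 ≥ 0 → v + 3 = q - 5: (3*lim + pos ≥ -7 → v = q - 8) ∧ (¬((acc < -5 ∨ acc > pos + 9) ∧ (3*q = 6 → 2*q + 2*v ≤ 1)))
The weakest precondition is (3*lim + pos ≥ -7 → v = q - 8) ∧ (¬((acc < -5 ∨ acc > pos + 9) ∧ (3*q = 6 → 2*q + 2*v ≤ 1))).
Check whether (3*lim + pos ≥ -7 → q = 12) ∧ (¬((acc < -5 ∨ acc > pos + 9) ∧ (3*q = 6 → 2*q ≤ -7))) ∧ v = -2 implies it.
Countermodel: at the initial state acc = -6, lim = 2, pos = -16, q = 2, v = -2, the precondition holds but the weakest precondition fails.
Answer: invalid


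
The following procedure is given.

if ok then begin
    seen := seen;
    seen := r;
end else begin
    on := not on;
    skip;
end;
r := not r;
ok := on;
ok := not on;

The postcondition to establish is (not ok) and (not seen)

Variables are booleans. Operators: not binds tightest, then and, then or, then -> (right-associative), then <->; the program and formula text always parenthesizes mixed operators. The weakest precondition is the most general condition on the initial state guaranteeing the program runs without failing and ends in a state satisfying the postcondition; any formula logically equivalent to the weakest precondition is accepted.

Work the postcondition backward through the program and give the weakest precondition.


Working backward. After the program, (not ok) and (not seen) must hold.
Before ok := not on: on and (not seen)
Before ok := on: on and (not seen)
Before r := not r: on and (not seen)
Then branch requires on and (not r); else branch requires (not on) and (not seen).
Before the if: (ok -> (on and (not r))) and ((not ok) -> ((not on) and (not seen)))
Answer: WP = (ok -> (on and (not r))) and ((not ok) -> ((not on) and (not seen)))


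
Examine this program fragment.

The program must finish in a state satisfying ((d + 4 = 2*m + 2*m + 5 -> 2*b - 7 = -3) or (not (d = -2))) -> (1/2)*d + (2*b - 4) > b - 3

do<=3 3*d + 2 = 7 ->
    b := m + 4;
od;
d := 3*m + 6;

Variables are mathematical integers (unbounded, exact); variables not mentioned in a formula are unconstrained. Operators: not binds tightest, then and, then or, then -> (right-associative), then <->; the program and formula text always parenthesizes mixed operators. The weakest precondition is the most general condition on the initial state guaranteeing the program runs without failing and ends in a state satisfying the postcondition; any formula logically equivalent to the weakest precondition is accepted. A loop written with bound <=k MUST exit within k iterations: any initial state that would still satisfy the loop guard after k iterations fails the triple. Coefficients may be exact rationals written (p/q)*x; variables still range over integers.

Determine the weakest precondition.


Working backward. After the program, the postcondition ((d + 4 = 2*m + 2*m + 5 -> 2*b - 7 = -3) or (not (d = -2))) -> (1/2)*d + (2*b - 4) > b - 3 must hold; in canonical form it is ((d = 4*m + 1 -> 2*b = 4) or (not (d = -2))) -> b + (1/2)*d > 1.
Before d := 3*m + 6: ((m = 5 -> 2*b = 4) or (not (3*m = -8))) -> b + (3/2)*m > -2
Before the loop (bound <=3), unroll the exhaustion recursion (WP_0 = exit-now case; WP_j = one more guarded iteration, up to j = 3):
  WP_0: (not (3*d = 5)) and (((m = 5 -> 2*b = 4) or (not (3*m = -8))) -> b + (3/2)*m > -2)
  WP_1: (3*d = 5 -> ((not (3*d = 5)) and (((m = 5 -> 2*m = -4) or (not (3*m = -8))) -> (5/2)*m > -6))) and ((not (3*d = 5)) -> (((m = 5 -> 2*b = 4) or (not (3*m = -8))) -> b + (3/2)*m > -2))
  WP_2: (3*d = 5 -> ((3*d = 5 -> ((not (3*d = 5)) and (((m = 5 -> 2*m = -4) or (not (3*m = -8))) -> (5/2)*m > -6))) and ((not (3*d = 5)) -> (((m = 5 -> 2*m = -4) or (not (3*m = -8))) -> (5/2)*m > -6)))) and ((not (3*d = 5)) -> (((m = 5 -> 2*b = 4) or (not (3*m = -8))) -> b + (3/2)*m > -2))
  WP_3: (3*d = 5 -> ((3*d = 5 -> ((3*d = 5 -> ((not (3*d = 5)) and (((m = 5 -> 2*m = -4) or (not (3*m = -8))) -> (5/2)*m > -6))) and ((not (3*d = 5)) -> (((m = 5 -> 2*m = -4) or (not (3*m = -8))) -> (5/2)*m > -6)))) and ((not (3*d = 5)) -> (((m = 5 -> 2*m = -4) or (not (3*m = -8))) -> (5/2)*m > -6)))) and ((not (3*d = 5)) -> (((m = 5 -> 2*b = 4) or (not (3*m = -8))) -> b + (3/2)*m > -2))
So before the loop: (3*d = 5 -> ((3*d = 5 -> ((3*d = 5 -> ((not (3*d = 5)) and (((m = 5 -> 2*m = -4) or (not (3*m = -8))) -> (5/2)*m > -6))) and ((not (3*d = 5)) -> (((m = 5 -> 2*m = -4) or (not (3*m = -8))) -> (5/2)*m > -6)))) and ((not (3*d = 5)) -> (((m = 5 -> 2*m = -4) or (not (3*m = -8))) -> (5/2)*m > -6)))) and ((not (3*d = 5)) -> (((m = 5 -> 2*b = 4) or (not (3*m = -8))) -> b + (3/2)*m > -2))
Answer: WP = (3*d = 5 -> ((3*d = 5 -> ((3*d = 5 -> ((not (3*d = 5)) and (((m = 5 -> 2*m = -4) or (not (3*m = -8))) -> (5/2)*m > -6))) and ((not (3*d = 5)) -> (((m = 5 -> 2*m = -4) or (not (3*m = -8))) -> (5/2)*m > -6)))) and ((not (3*d = 5)) -> (((m = 5 -> 2*m = -4) or (not (3*m = -8))) -> (5/2)*m > -6)))) and ((not (3*d = 5)) -> (((m = 5 -> 2*b = 4) or (not (3*m = -8))) -> b + (3/2)*m > -2))


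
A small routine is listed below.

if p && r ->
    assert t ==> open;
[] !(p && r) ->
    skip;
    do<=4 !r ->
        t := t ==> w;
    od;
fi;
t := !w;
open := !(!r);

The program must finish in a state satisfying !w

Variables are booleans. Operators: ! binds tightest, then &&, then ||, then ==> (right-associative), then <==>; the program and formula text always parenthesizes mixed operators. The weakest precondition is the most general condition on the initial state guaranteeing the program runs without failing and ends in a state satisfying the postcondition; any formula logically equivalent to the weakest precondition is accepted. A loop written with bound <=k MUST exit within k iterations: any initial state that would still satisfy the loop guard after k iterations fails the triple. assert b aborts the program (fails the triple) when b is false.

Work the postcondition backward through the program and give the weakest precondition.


Working backward. After the program, !w must hold.
Before open := !(!r): !w
Before t := !w: !w
Then branch requires (t ==> open) && (!w); else branch requires ((!r) ==> (((!r) ==> (((!r) ==> (((!r) ==> (r && (!w))) && (r ==> (!w)))) && (r ==> (!w)))) && (r ==> (!w)))) && (r ==> (!w)).
Before the if: ((p && r) ==> ((t ==> open) && (!w))) && ((!(p && r)) ==> (((!r) ==> (((!r) ==> (((!r) ==> (((!r) ==> (r && (!w))) && (r ==> (!w)))) && (r ==> (!w)))) && (r ==> (!w)))) && (r ==> (!w))))
Answer: WP = ((p && r) ==> ((t ==> open) && (!w))) && ((!(p && r)) ==> (((!r) ==> (((!r) ==> (((!r) ==> (((!r) ==> (r && (!w))) && (r ==> (!w)))) && (r ==> (!w)))) && (r ==> (!w)))) && (r ==> (!w))))


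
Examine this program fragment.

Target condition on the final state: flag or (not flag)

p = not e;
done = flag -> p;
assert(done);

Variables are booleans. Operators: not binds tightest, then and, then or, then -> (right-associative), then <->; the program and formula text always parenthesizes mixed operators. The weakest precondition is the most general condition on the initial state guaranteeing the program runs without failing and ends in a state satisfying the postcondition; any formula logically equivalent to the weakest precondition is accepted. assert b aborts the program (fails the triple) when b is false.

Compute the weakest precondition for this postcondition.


Working backward. After the program, the postcondition flag or (not flag) must hold; in canonical form it is true.
Before assert done: done
Before done := flag -> p: flag -> p
Before p := not e: flag -> (not e)
Answer: WP = flag -> (not e)


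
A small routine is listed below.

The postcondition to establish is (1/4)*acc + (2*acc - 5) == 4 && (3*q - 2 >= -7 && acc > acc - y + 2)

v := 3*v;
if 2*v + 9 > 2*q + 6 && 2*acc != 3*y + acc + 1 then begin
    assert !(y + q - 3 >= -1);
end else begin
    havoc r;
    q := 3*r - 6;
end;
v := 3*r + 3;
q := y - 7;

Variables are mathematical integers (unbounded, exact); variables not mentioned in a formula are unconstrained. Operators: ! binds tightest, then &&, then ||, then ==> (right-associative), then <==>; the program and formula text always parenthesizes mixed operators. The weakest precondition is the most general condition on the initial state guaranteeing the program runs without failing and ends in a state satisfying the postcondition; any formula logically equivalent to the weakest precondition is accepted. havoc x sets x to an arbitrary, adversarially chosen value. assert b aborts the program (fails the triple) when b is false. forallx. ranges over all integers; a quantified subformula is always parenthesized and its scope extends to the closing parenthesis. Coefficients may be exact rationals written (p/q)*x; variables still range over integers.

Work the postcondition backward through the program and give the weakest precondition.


Working backward. After the program, the postcondition (1/4)*acc + (2*acc - 5) == 4 && (3*q - 2 >= -7 && acc > acc - y + 2) must hold; in canonical form it is (9/4)*acc == 9 && 3*q >= -5 && y > 2.
Before q := y - 7: (9/4)*acc == 9 && 3*y >= 16 && y > 2
Before v := 3*r + 3: (9/4)*acc == 9 && 3*y >= 16 && y > 2
Then branch requires (!(q + y >= 2)) && (9/4)*acc == 9 && 3*y >= 16 && y > 2; else branch requires (9/4)*acc == 9 && 3*y >= 16 && y > 2.
Before the if: ((2*v > 2*q - 3 && acc != 3*y + 1) ==> ((!(q + y >= 2)) && (9/4)*acc == 9 && 3*y >= 16 && y > 2)) && ((!(2*v > 2*q - 3 && acc != 3*y + 1)) ==> ((9/4)*acc == 9 && 3*y >= 16 && y > 2))
Before v := 3*v: ((6*v > 2*q - 3 && acc != 3*y + 1) ==> ((!(q + y >= 2)) && (9/4)*acc == 9 && 3*y >= 16 && y > 2)) && ((!(6*v > 2*q - 3 && acc != 3*y + 1)) ==> ((9/4)*acc == 9 && 3*y >= 16 && y > 2))
Answer: WP = ((6*v > 2*q - 3 && acc != 3*y + 1) ==> ((!(q + y >= 2)) && (9/4)*acc == 9 && 3*y >= 16 && y > 2)) && ((!(6*v > 2*q - 3 && acc != 3*y + 1)) ==> ((9/4)*acc == 9 && 3*y >= 16 && y > 2))


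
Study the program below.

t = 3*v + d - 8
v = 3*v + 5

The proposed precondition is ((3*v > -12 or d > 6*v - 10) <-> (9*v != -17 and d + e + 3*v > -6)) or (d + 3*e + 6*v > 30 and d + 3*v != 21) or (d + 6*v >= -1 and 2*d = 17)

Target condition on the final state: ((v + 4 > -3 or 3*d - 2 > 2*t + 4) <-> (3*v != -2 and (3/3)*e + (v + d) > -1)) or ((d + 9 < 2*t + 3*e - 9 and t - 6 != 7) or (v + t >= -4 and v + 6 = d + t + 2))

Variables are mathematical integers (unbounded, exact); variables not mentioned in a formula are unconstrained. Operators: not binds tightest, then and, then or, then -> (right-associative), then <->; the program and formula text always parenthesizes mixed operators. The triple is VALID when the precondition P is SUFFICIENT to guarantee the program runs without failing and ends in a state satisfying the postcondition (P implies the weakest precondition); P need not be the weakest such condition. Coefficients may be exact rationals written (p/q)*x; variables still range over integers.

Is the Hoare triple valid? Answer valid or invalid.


Working backward. After the program, the postcondition ((v + 4 > -3 or 3*d - 2 > 2*t + 4) <-> (3*v != -2 and (3/3)*e + (v + d) > -1)) or ((d + 9 < 2*t + 3*e - 9 and t - 6 != 7) or (v + t >= -4 and v + 6 = d + t + 2)) must hold; in canonical form it is ((v > -7 or 3*d > 2*t + 6) <-> (3*v != -2 and d + e + v > -1)) or (d < 3*e + 2*t - 18 and t != 13) or (t + v >= -4 and v = d + t - 4).
Before v := 3*v + 5: ((3*v > -12 or 3*d > 2*t + 6) <-> (9*v != -17 and d + e + 3*v > -6)) or (d < 3*e + 2*t - 18 and t != 13) or (t + 3*v >= -9 and 3*v = d + t - 9)
Before t := 3*v + d - 8: ((3*v > -12 or d > 6*v - 10) <-> (9*v != -17 and d + e + 3*v > -6)) or (d + 3*e + 6*v > 34 and d + 3*v != 21) or (d + 6*v >= -1 and 2*d = 17)
The weakest precondition is ((3*v > -12 or d > 6*v - 10) <-> (9*v != -17 and d + e + 3*v > -6)) or (d + 3*e + 6*v > 34 and d + 3*v != 21) or (d + 6*v >= -1 and 2*d = 17).
Check whether ((3*v > -12 or d > 6*v - 10) <-> (9*v != -17 and d + e + 3*v > -6)) or (d + 3*e + 6*v > 30 and d + 3*v != 21) or (d + 6*v >= -1 and 2*d = 17) implies it.
Countermodel: at the initial state d = -71, e = -28, v = 31, the precondition holds but the weakest precondition fails.
Answer: invalid


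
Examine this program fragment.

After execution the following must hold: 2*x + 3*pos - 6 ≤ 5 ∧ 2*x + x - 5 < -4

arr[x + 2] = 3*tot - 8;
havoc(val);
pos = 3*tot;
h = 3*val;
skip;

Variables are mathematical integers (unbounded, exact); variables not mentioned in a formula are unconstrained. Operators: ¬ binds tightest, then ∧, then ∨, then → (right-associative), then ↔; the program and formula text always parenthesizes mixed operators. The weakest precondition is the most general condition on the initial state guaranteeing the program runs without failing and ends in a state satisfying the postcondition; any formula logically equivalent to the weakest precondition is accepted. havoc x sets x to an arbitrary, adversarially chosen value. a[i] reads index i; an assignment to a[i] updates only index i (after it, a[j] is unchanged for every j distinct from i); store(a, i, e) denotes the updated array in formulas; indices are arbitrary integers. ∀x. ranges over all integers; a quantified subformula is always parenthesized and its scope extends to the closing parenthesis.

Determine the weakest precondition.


Working backward. After the program, the postcondition 2*x + 3*pos - 6 ≤ 5 ∧ 2*x + x - 5 < -4 must hold; in canonical form it is 3*pos + 2*x ≤ 11 ∧ 3*x < 1.
Before skip: 3*pos + 2*x ≤ 11 ∧ 3*x < 1
Before h := 3*val: 3*pos + 2*x ≤ 11 ∧ 3*x < 1
Before pos := 3*tot: 9*tot + 2*x ≤ 11 ∧ 3*x < 1
Before havoc val: 9*tot + 2*x ≤ 11 ∧ 3*x < 1
Before arr[x + 2] := 3*tot - 8: 9*tot + 2*x ≤ 11 ∧ 3*x < 1
Answer: WP = 9*tot + 2*x ≤ 11 ∧ 3*x < 1


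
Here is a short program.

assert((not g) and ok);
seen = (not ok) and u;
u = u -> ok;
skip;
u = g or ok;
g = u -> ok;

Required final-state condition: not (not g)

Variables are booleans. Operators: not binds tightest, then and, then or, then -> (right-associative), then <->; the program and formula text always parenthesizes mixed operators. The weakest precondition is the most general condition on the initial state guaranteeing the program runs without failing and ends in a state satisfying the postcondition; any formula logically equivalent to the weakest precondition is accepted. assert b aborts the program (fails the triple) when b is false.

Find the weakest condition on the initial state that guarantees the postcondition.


Working backward. After the program, the postcondition not (not g) must hold; in canonical form it is g.
Before g := u -> ok: u -> ok
Before u := g or ok: (g or ok) -> ok
Before skip: (g or ok) -> ok
Before u := u -> ok: (g or ok) -> ok
Before seen := (not ok) and u: (g or ok) -> ok
Before assert (not g) and ok: (not g) and ok and ((g or ok) -> ok)
Answer: WP = (not g) and ok and ((g or ok) -> ok)


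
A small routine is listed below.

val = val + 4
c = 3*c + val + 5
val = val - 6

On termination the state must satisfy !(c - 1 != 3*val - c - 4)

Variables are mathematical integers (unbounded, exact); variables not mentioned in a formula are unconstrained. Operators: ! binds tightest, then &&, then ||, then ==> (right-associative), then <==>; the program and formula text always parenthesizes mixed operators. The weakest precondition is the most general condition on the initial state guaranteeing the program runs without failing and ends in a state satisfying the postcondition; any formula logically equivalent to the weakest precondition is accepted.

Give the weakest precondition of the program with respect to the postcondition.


Working backward. After the program, the postcondition !(c - 1 != 3*val - c - 4) must hold; in canonical form it is !(2*c != 3*val - 3).
Before val := val - 6: !(2*c != 3*val - 21)
Before c := 3*c + val + 5: !(6*c != val - 31)
Before val := val + 4: !(6*c != val - 27)
Answer: WP = !(6*c != val - 27)


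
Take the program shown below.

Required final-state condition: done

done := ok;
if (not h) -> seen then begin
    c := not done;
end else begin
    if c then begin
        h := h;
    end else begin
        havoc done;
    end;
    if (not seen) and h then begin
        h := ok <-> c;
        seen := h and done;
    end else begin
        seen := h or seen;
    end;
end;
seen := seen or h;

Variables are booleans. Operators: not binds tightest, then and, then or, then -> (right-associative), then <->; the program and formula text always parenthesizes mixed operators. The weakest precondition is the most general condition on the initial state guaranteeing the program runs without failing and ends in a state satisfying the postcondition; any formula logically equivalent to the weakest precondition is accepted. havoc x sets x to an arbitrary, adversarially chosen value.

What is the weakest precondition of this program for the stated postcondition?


Working backward. After the program, done must hold.
Before seen := seen or h: done
Then branch requires done; else branch requires (c -> ((((not seen) and h) -> done) and ((not ((not seen) and h)) -> done))) and ((not c) -> ((not ((not seen) and h)) and (not seen) and h)).
Before the if: (((not h) -> seen) -> done) and ((not ((not h) -> seen)) -> ((c -> ((((not seen) and h) -> done) and ((not ((not seen) and h)) -> done))) and ((not c) -> ((not ((not seen) and h)) and (not seen) and h))))
Before done := ok: (((not h) -> seen) -> ok) and ((not ((not h) -> seen)) -> ((c -> ((((not seen) and h) -> ok) and ((not ((not seen) and h)) -> ok))) and ((not c) -> ((not ((not seen) and h)) and (not seen) and h))))
Answer: WP = (((not h) -> seen) -> ok) and ((not ((not h) -> seen)) -> ((c -> ((((not seen) and h) -> ok) and ((not ((not seen) and h)) -> ok))) and ((not c) -> ((not ((not seen) and h)) and (not seen) and h))))
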